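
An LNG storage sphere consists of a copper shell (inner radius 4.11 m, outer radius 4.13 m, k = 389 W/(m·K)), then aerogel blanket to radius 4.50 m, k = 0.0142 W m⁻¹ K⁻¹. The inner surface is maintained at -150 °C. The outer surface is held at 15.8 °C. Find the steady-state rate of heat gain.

Q = 1490 W

Treat each layer as a resistance in series:
  R_copper = (1/4.11 − 1/4.13)/(4πk) = 0.001178/(4π·389) = 2.410×10^-7 K/W
  R_aerogel blanket = (1/4.13 − 1/4.50)/(4πk) = 0.01991/(4π·0.0142) = 0.1116 K/W
ΣR = 2.410×10^-7 + 0.1116 = 0.1116 K/W
Q = ΔT/ΣR = (-150 °C − 15.8 °C)/0.1116 = -1490 W
(Negative Q ⇒ heat flows inward; heat gain = 1490 W.)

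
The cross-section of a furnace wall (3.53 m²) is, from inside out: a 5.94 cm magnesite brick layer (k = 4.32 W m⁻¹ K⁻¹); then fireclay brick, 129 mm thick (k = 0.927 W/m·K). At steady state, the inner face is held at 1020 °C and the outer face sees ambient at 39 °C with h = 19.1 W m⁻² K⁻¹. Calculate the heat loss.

Treat each layer as a resistance in series:
  R_magnesite brick = L/(kA) = 0.0594/(4.32·3.53) = 0.003895 K/W
  R_fireclay brick = L/(kA) = 0.129/(0.927·3.53) = 0.03942 K/W
  R_conv,out = 1/(hA) = 1/(19.1·3.53) = 0.01483 K/W
ΣR = 0.003895 + 0.03942 + 0.01483 = 0.05814 K/W
Q = ΔT/ΣR = (1020 °C − 39 °C)/0.05814 = 16900 W

Q = 16.9 kW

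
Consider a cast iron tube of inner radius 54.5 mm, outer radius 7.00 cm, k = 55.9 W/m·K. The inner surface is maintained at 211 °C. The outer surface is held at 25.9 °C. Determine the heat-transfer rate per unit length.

Q' = 260 kW/m

Q' = 2πk·ΔT/ln(r₂/r₁) = 2π × 55.9 × 185.1 / ln(0.0700/0.0545) = 2.60×10^5 W/m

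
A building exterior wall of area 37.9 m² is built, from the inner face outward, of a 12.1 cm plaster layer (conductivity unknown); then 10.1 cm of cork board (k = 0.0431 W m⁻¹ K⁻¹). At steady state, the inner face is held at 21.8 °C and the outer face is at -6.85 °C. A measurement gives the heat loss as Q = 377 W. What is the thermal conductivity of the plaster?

k = 0.225 W/m·K

ΣR = ΔT/Q = |21.8 − -6.85|/377 = 0.07599 K/W
Known resistances:
  R_cork board = L/(kA) = 0.101/(0.0431·37.9) = 0.06183 K/W
R_plaster = ΣR − ΣR_known = 0.07599 − 0.06183 = 0.01416 K/W
L/(kA) = 0.01416 ⇒ k = 0.121/(0.01416·37.9) = 0.225 W/m·K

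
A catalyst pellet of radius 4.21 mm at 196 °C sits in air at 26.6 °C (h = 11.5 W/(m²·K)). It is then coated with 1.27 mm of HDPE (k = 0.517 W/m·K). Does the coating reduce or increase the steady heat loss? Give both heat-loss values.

Critical radius for a sphere: r_cr = 2k/h = 0.0899 m = 8.99 cm.
Outer radius after coating: r₂ = 0.00421 + 0.00127 = 0.00548 m.
Since r₁ < r_cr and r₂ ≤ r_cr, the coating moves toward the maximum at r_cr — heat loss rises.
Bare: R = 1/(4πr₁²h) = 390.4 K/W; Q = 169.4/390.4 = 0.434 W.
Coated: R = R_cond + R_conv = 238.9 K/W; Q = 169.4/238.9 = 0.709 W.

increases: 0.434 → 0.709 W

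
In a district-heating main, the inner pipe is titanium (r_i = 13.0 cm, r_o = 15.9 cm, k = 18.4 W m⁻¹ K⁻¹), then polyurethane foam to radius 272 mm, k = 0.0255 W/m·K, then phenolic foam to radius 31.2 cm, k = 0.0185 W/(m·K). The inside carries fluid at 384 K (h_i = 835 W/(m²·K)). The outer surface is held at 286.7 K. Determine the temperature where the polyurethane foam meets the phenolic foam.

T = 312.0 K

Series thermal resistances, inner to outer:
  R'_conv,in = 1/(2πr h) = 1/(2π·0.130·835) = 0.001466 m·K/W
  R'_titanium = ln(0.159/0.130)/(2πk) = 0.2014/(2π·18.4) = 0.001742 m·K/W
  R'_polyurethane foam = ln(0.272/0.159)/(2πk) = 0.5369/(2π·0.0255) = 3.351 m·K/W
  R'_phenolic foam = ln(0.312/0.272)/(2πk) = 0.1372/(2π·0.0185) = 1.180 m·K/W
ΣR = 0.001466 + 0.001742 + 3.351 + 1.180 = 4.534 m·K/W
Q' = ΔT/ΣR = (384 K − 286.7 K)/4.534 = 21.46 W/m
From the inner boundary to the polyurethane foam/phenolic foam interface, ΣR_partial = 3.354 m·K/W.
T_interface = T_in − Q'·ΣR_partial = 384 K − (21.46)(3.354) = 312.0 K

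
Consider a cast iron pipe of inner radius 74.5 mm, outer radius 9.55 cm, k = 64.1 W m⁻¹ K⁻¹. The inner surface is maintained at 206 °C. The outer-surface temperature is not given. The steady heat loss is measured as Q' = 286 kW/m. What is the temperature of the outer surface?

Series resistances:
  R'_cast iron = ln(0.0955/0.0745)/(2πk) = 0.2483/(2π·64.1) = 6.166×10^-4 m·K/W
ΣR = 6.166×10^-4 m·K/W
ΔT = Q'·ΣR = 2.86×10^5 × 6.166×10^-4 = 176.3 K
Heat flows outward, so T_out = T_in − ΔT = 206 − 176.3 = 29.7 °C

T_out = 29.7 °C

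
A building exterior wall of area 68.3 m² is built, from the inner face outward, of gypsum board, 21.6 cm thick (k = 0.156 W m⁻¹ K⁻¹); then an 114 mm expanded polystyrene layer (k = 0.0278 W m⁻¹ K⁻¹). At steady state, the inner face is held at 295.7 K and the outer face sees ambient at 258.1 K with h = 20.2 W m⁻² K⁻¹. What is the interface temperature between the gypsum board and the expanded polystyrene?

T = 286.3 K

Series thermal resistances, inner to outer:
  R_gypsum board = L/(kA) = 0.216/(0.156·68.3) = 0.02027 K/W
  R_expanded polystyrene = L/(kA) = 0.114/(0.0278·68.3) = 0.06004 K/W
  R_conv,out = 1/(hA) = 1/(20.2·68.3) = 7.248×10^-4 K/W
ΣR = 0.02027 + 0.06004 + 7.248×10^-4 = 0.08103 K/W
Q = ΔT/ΣR = (295.7 K − 258.1 K)/0.08103 = 464.0 W
From the inner boundary to the gypsum board/expanded polystyrene interface, ΣR_partial = 0.02027 K/W.
T_interface = T_in − Q·ΣR_partial = 295.7 K − (464.0)(0.02027) = 286.3 K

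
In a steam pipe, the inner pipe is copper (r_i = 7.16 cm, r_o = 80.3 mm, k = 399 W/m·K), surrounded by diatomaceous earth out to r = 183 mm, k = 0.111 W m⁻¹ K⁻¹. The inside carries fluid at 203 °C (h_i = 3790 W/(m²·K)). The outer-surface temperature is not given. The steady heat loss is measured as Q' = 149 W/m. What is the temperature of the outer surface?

Sum the resistances:
  R'_conv,in = 1/(2πr h) = 1/(2π·0.0716·3790) = 5.865×10^-4 m·K/W
  R'_copper = ln(0.0803/0.0716)/(2πk) = 0.1147/(2π·399) = 4.574×10^-5 m·K/W
  R'_diatomaceous earth = ln(0.183/0.0803)/(2πk) = 0.8237/(2π·0.111) = 1.181 m·K/W
ΣR = 1.182 m·K/W
ΔT = Q'·ΣR = 149 × 1.182 = 176.1 K
Heat flows outward, so T_out = T_in − ΔT = 203 − 176.1 = 26.9 °C

T_out = 26.9 °C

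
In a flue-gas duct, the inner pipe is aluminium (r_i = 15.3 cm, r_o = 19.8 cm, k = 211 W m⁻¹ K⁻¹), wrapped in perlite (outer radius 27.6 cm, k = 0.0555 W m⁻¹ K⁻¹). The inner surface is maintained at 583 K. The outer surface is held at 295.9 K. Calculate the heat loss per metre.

Q' = 301 W/m

Treat each layer as a resistance in series:
  R'_aluminium = ln(0.198/0.153)/(2πk) = 0.2578/(2π·211) = 1.945×10^-4 m·K/W
  R'_perlite = ln(0.276/0.198)/(2πk) = 0.3321/(2π·0.0555) = 0.9524 m·K/W
ΣR = 1.945×10^-4 + 0.9524 = 0.9526 m·K/W
Q' = ΔT/ΣR = (583 K − 295.9 K)/0.9526 = 301 W/m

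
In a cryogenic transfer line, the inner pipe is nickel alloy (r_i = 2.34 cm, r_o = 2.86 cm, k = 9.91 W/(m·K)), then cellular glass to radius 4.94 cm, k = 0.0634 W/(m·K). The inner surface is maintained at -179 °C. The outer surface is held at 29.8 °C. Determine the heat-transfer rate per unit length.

Q' = 152 W/m

Resistance network (inner→outer):
  R'_nickel alloy = ln(0.0286/0.0234)/(2πk) = 0.2007/(2π·9.91) = 0.003223 m·K/W
  R'_cellular glass = ln(0.0494/0.0286)/(2πk) = 0.5465/(2π·0.0634) = 1.372 m·K/W
ΣR = 0.003223 + 1.372 = 1.375 m·K/W
Q' = ΔT/ΣR = (-179 °C − 29.8 °C)/1.375 = -152 W/m
(Negative Q' ⇒ heat flows inward; heat gain = 152 W/m.)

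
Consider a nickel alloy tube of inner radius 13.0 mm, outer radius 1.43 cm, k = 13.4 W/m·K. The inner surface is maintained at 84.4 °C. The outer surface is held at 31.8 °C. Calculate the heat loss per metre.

Q' = 46500 W/m

Q' = 2πk·ΔT/ln(r₂/r₁) = 2π × 13.4 × 52.6 / ln(0.0143/0.0130) = 46500 W/m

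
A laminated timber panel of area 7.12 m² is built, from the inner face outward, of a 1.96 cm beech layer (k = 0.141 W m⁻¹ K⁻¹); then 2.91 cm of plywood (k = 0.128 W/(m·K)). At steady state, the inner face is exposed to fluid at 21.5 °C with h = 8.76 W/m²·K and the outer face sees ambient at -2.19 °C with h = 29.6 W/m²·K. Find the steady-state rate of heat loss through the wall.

Series thermal resistances, inner to outer:
  R_conv,in = 1/(hA) = 1/(8.76·7.12) = 0.01603 K/W
  R_beech = L/(kA) = 0.0196/(0.141·7.12) = 0.01952 K/W
  R_plywood = L/(kA) = 0.0291/(0.128·7.12) = 0.03193 K/W
  R_conv,out = 1/(hA) = 1/(29.6·7.12) = 0.004745 K/W
ΣR = 0.01603 + 0.01952 + 0.03193 + 0.004745 = 0.07222 K/W
Q = ΔT/ΣR = (21.5 °C − -2.19 °C)/0.07222 = 328 W

Q = 328 W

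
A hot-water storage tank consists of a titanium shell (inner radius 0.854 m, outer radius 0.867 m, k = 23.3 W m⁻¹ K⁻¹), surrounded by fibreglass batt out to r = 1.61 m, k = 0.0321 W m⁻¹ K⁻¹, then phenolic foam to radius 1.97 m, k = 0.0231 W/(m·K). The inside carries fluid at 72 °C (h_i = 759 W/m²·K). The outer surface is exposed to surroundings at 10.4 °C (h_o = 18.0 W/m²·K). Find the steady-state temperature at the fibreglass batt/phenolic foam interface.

Resistance network (inner→outer):
  R_conv,in = 1/(4πr²h) = 1/(4π·0.854²·759) = 1.438×10^-4 K/W
  R_titanium = (1/0.854 − 1/0.867)/(4πk) = 0.01756/(4π·23.3) = 5.997×10^-5 K/W
  R_fibreglass batt = (1/0.867 − 1/1.61)/(4πk) = 0.5323/(4π·0.0321) = 1.320 K/W
  R_phenolic foam = (1/1.61 − 1/1.97)/(4πk) = 0.1135/(4π·0.0231) = 0.3910 K/W
  R_conv,out = 1/(4πr²h) = 1/(4π·1.97²·18.0) = 0.001139 K/W
ΣR = 1.438×10^-4 + 5.997×10^-5 + 1.320 + 0.3910 + 0.001139 = 1.712 K/W
Q = ΔT/ΣR = (72 °C − 10.4 °C)/1.712 = 35.98 W
From the inner boundary to the fibreglass batt/phenolic foam interface, ΣR_partial = 1.320 K/W.
T_interface = T_in − Q·ΣR_partial = 72 °C − (35.98)(1.320) = 24.5 °C

T = 24.5 °C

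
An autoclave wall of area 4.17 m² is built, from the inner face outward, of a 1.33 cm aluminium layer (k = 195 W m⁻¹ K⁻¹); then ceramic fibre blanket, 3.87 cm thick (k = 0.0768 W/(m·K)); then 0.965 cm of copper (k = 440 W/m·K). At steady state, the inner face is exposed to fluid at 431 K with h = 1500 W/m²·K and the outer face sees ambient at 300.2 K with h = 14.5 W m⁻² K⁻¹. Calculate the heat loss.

Treat each layer as a resistance in series:
  R_conv,in = 1/(hA) = 1/(1500·4.17) = 1.599×10^-4 K/W
  R_aluminium = L/(kA) = 0.0133/(195·4.17) = 1.636×10^-5 K/W
  R_ceramic fibre blanket = L/(kA) = 0.0387/(0.0768·4.17) = 0.1208 K/W
  R_copper = L/(kA) = 0.00965/(440·4.17) = 5.259×10^-6 K/W
  R_conv,out = 1/(hA) = 1/(14.5·4.17) = 0.01654 K/W
ΣR = 1.599×10^-4 + 1.636×10^-5 + 0.1208 + 5.259×10^-6 + 0.01654 = 0.1375 K/W
Q = ΔT/ΣR = (431 K − 300.2 K)/0.1375 = 951 W

Q = 951 W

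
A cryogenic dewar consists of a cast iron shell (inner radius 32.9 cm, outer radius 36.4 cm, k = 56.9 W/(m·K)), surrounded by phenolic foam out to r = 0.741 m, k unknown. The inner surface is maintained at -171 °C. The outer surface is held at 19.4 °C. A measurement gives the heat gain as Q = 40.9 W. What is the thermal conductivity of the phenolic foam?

k = 0.0239 W/m·K

ΣR = ΔT/Q = |-171 − 19.4|/40.9 = 4.655 K/W
Known resistances:
  R_cast iron = (1/0.329 − 1/0.364)/(4πk) = 0.2923/(4π·56.9) = 4.087×10^-4 K/W
R_phenolic foam = ΣR − ΣR_known = 4.655 − 4.087×10^-4 = 4.655 K/W
(1/r₁−1/r₂)/(4πk) = 4.655 ⇒ k = 1.398/(4π·4.655) = 0.0239 W/m·K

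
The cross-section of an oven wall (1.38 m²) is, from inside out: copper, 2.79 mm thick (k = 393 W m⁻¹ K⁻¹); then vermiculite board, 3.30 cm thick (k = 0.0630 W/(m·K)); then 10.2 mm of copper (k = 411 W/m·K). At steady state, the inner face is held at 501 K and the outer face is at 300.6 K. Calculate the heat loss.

Q = 528 W

Treat each layer as a resistance in series:
  R_copper = L/(kA) = 0.00279/(393·1.38) = 5.144×10^-6 K/W
  R_vermiculite board = L/(kA) = 0.0330/(0.0630·1.38) = 0.3796 K/W
  R_copper = L/(kA) = 0.0102/(411·1.38) = 1.798×10^-5 K/W
ΣR = 5.144×10^-6 + 0.3796 + 1.798×10^-5 = 0.3796 K/W
Q = ΔT/ΣR = (501 K − 300.6 K)/0.3796 = 528 W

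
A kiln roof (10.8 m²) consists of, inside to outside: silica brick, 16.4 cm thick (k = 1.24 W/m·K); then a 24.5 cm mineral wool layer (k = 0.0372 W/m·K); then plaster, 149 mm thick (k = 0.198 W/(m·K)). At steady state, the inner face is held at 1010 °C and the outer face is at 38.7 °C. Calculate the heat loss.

Q = 1400 W

Treat each layer as a resistance in series:
  R_silica brick = L/(kA) = 0.164/(1.24·10.8) = 0.01225 K/W
  R_mineral wool = L/(kA) = 0.245/(0.0372·10.8) = 0.6098 K/W
  R_plaster = L/(kA) = 0.149/(0.198·10.8) = 0.06968 K/W
ΣR = 0.01225 + 0.6098 + 0.06968 = 0.6917 K/W
Q = ΔT/ΣR = (1010 °C − 38.7 °C)/0.6917 = 1400 W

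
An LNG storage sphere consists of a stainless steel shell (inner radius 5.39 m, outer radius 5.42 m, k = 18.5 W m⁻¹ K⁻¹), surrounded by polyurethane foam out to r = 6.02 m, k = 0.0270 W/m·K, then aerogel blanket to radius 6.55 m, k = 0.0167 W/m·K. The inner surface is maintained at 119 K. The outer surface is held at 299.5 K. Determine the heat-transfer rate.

Treat each layer as a resistance in series:
  R_stainless steel = (1/5.39 − 1/5.42)/(4πk) = 0.001027/(4π·18.5) = 4.417×10^-6 K/W
  R_polyurethane foam = (1/5.42 − 1/6.02)/(4πk) = 0.01839/(4π·0.0270) = 0.05420 K/W
  R_aerogel blanket = (1/6.02 − 1/6.55)/(4πk) = 0.01344/(4π·0.0167) = 0.06405 K/W
ΣR = 4.417×10^-6 + 0.05420 + 0.06405 = 0.1183 K/W
Q = ΔT/ΣR = (119 K − 299.5 K)/0.1183 = -1530 W
(Negative Q ⇒ heat flows inward; heat gain = 1530 W.)

Q = 1530 W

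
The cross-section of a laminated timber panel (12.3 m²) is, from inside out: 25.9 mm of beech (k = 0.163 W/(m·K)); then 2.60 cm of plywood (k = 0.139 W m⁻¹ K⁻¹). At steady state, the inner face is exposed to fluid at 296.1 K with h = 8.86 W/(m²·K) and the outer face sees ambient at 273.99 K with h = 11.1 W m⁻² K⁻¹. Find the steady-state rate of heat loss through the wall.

Q = 495 W

Series thermal resistances, inner to outer:
  R_conv,in = 1/(hA) = 1/(8.86·12.3) = 0.009176 K/W
  R_beech = L/(kA) = 0.0259/(0.163·12.3) = 0.01292 K/W
  R_plywood = L/(kA) = 0.0260/(0.139·12.3) = 0.01521 K/W
  R_conv,out = 1/(hA) = 1/(11.1·12.3) = 0.007324 K/W
ΣR = 0.009176 + 0.01292 + 0.01521 + 0.007324 = 0.04463 K/W
Q = ΔT/ΣR = (296.1 K − 273.99 K)/0.04463 = 495 W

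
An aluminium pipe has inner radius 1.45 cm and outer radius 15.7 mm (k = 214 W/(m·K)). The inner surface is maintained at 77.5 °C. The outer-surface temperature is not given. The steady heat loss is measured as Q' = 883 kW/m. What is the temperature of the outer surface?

T_out = 25.3 °C

Sum the resistances:
  R'_aluminium = ln(0.0157/0.0145)/(2πk) = 0.07951/(2π·214) = 5.913×10^-5 m·K/W
ΣR = 5.913×10^-5 m·K/W
ΔT = Q'·ΣR = 8.83×10^5 × 5.913×10^-5 = 52.21 K
Heat flows outward, so T_out = T_in − ΔT = 77.5 − 52.21 = 25.3 °C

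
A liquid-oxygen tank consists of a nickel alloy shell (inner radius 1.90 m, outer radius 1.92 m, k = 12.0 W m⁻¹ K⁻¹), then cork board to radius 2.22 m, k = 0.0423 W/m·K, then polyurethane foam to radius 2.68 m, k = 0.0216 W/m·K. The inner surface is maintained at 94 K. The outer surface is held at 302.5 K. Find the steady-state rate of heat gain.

Resistance network (inner→outer):
  R_nickel alloy = (1/1.90 − 1/1.92)/(4πk) = 0.005482/(4π·12.0) = 3.636×10^-5 K/W
  R_cork board = (1/1.92 − 1/2.22)/(4πk) = 0.07038/(4π·0.0423) = 0.1324 K/W
  R_polyurethane foam = (1/2.22 − 1/2.68)/(4πk) = 0.07732/(4π·0.0216) = 0.2848 K/W
ΣR = 3.636×10^-5 + 0.1324 + 0.2848 = 0.4172 K/W
Q = ΔT/ΣR = (94 K − 302.5 K)/0.4172 = -500 W
(Negative Q ⇒ heat flows inward; heat gain = 500 W.)

Q = 500 W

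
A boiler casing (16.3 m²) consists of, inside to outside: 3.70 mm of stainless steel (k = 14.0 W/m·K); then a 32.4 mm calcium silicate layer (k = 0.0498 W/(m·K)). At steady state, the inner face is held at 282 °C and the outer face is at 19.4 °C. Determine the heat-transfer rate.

Q = 6580 W

Series thermal resistances, inner to outer:
  R_stainless steel = L/(kA) = 0.00370/(14.0·16.3) = 1.621×10^-5 K/W
  R_calcium silicate = L/(kA) = 0.0324/(0.0498·16.3) = 0.03991 K/W
ΣR = 1.621×10^-5 + 0.03991 = 0.03993 K/W
Q = ΔT/ΣR = (282 °C − 19.4 °C)/0.03993 = 6580 W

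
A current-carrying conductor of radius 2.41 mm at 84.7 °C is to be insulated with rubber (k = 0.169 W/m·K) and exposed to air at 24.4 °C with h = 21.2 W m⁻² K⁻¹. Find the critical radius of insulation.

For a cylinder, r_cr = k_ins/h = 0.169/21.2 = 0.00797 m = 0.797 cm

r_cr = 0.797 cm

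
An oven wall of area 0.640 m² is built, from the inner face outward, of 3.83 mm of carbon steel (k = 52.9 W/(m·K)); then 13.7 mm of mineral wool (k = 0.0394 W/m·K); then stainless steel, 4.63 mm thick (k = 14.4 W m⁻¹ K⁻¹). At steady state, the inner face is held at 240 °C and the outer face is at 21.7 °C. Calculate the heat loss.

Q = 401 W

Resistance network (inner→outer):
  R_carbon steel = L/(kA) = 0.00383/(52.9·0.640) = 1.131×10^-4 K/W
  R_mineral wool = L/(kA) = 0.0137/(0.0394·0.640) = 0.5433 K/W
  R_stainless steel = L/(kA) = 0.00463/(14.4·0.640) = 5.024×10^-4 K/W
ΣR = 1.131×10^-4 + 0.5433 + 5.024×10^-4 = 0.5439 K/W
Q = ΔT/ΣR = (240 °C − 21.7 °C)/0.5439 = 401 W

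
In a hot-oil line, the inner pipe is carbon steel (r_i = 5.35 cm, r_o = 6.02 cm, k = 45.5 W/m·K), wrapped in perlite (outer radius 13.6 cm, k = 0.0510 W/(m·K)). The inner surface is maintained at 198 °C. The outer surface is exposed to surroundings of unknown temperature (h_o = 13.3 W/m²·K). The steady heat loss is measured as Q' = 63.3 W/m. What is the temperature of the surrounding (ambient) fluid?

T_out = 31.4 °C

Sum the resistances:
  R'_carbon steel = ln(0.0602/0.0535)/(2πk) = 0.1180/(2π·45.5) = 4.127×10^-4 m·K/W
  R'_perlite = ln(0.136/0.0602)/(2πk) = 0.8150/(2π·0.0510) = 2.543 m·K/W
  R'_conv,out = 1/(2πr h) = 1/(2π·0.136·13.3) = 0.08799 m·K/W
ΣR = 2.632 m·K/W
ΔT = Q'·ΣR = 63.3 × 2.632 = 166.6 K
Heat flows outward, so T_out = T_in − ΔT = 198 − 166.6 = 31.4 °C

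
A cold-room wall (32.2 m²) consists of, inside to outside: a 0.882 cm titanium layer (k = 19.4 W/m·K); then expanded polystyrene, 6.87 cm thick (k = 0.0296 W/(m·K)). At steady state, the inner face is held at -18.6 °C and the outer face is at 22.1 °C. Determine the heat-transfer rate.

Treat each layer as a resistance in series:
  R_titanium = L/(kA) = 0.00882/(19.4·32.2) = 1.412×10^-5 K/W
  R_expanded polystyrene = L/(kA) = 0.0687/(0.0296·32.2) = 0.07208 K/W
ΣR = 1.412×10^-5 + 0.07208 = 0.07209 K/W
Q = ΔT/ΣR = (-18.6 °C − 22.1 °C)/0.07209 = -565 W
(Negative Q ⇒ heat flows inward; heat gain = 565 W.)

Q = 565 W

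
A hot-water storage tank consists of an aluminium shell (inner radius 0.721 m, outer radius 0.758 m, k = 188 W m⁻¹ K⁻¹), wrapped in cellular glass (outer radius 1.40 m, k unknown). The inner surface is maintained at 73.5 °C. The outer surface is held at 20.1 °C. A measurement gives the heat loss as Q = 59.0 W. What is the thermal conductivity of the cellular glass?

k = 0.0532 W/m·K

ΣR = ΔT/Q = |73.5 − 20.1|/59.0 = 0.9051 K/W
Known resistances:
  R_aluminium = (1/0.721 − 1/0.758)/(4πk) = 0.06770/(4π·188) = 2.866×10^-5 K/W
R_cellular glass = ΣR − ΣR_known = 0.9051 − 2.866×10^-5 = 0.9051 K/W
(1/r₁−1/r₂)/(4πk) = 0.9051 ⇒ k = 0.6050/(4π·0.9051) = 0.0532 W/m·K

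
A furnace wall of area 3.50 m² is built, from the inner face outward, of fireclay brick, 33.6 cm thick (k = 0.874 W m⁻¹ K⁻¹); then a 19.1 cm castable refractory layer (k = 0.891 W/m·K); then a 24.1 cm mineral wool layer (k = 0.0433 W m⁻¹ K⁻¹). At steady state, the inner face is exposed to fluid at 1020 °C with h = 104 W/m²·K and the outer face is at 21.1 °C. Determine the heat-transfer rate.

Treat each layer as a resistance in series:
  R_conv,in = 1/(hA) = 1/(104·3.50) = 0.002747 K/W
  R_fireclay brick = L/(kA) = 0.336/(0.874·3.50) = 0.1098 K/W
  R_castable refractory = L/(kA) = 0.191/(0.891·3.50) = 0.06125 K/W
  R_mineral wool = L/(kA) = 0.241/(0.0433·3.50) = 1.590 K/W
ΣR = 0.002747 + 0.1098 + 0.06125 + 1.590 = 1.764 K/W
Q = ΔT/ΣR = (1020 °C − 21.1 °C)/1.764 = 566 W

Q = 566 W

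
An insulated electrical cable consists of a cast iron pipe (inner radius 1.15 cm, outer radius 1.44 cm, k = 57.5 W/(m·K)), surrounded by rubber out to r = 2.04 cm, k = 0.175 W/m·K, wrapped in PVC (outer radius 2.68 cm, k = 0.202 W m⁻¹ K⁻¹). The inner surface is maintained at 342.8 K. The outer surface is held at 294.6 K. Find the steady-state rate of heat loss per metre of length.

Treat each layer as a resistance in series:
  R'_cast iron = ln(0.0144/0.0115)/(2πk) = 0.2249/(2π·57.5) = 6.225×10^-4 m·K/W
  R'_rubber = ln(0.0204/0.0144)/(2πk) = 0.3483/(2π·0.175) = 0.3168 m·K/W
  R'_PVC = ln(0.0268/0.0204)/(2πk) = 0.2729/(2π·0.202) = 0.2150 m·K/W
ΣR = 6.225×10^-4 + 0.3168 + 0.2150 = 0.5324 m·K/W
Q' = ΔT/ΣR = (342.8 K − 294.6 K)/0.5324 = 90.5 W/m

Q' = 90.5 W/m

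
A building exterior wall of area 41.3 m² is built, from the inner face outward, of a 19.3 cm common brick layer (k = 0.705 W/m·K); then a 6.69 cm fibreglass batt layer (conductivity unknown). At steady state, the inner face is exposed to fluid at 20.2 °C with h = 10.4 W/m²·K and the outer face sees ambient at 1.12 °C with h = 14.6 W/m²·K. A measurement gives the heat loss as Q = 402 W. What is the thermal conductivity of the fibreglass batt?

k = 0.0440 W/m·K

ΣR = ΔT/Q = |20.2 − 1.12|/402 = 0.04746 K/W
Known resistances:
  R_conv,in = 1/(hA) = 1/(10.4·41.3) = 0.002328 K/W
  R_common brick = L/(kA) = 0.193/(0.705·41.3) = 0.006629 K/W
  R_conv,out = 1/(hA) = 1/(14.6·41.3) = 0.001658 K/W
R_fibreglass batt = ΣR − ΣR_known = 0.04746 − 0.01062 = 0.03684 K/W
L/(kA) = 0.03684 ⇒ k = 0.0669/(0.03684·41.3) = 0.0440 W/m·K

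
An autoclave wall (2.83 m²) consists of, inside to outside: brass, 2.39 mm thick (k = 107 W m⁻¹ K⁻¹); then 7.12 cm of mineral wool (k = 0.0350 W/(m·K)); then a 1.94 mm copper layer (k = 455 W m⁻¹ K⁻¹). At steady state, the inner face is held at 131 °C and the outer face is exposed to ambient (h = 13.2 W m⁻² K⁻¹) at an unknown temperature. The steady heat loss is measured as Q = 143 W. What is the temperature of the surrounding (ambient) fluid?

T_out = 24.4 °C

Sum the resistances:
  R_brass = L/(kA) = 0.00239/(107·2.83) = 7.893×10^-6 K/W
  R_mineral wool = L/(kA) = 0.0712/(0.0350·2.83) = 0.7188 K/W
  R_copper = L/(kA) = 0.00194/(455·2.83) = 1.507×10^-6 K/W
  R_conv,out = 1/(hA) = 1/(13.2·2.83) = 0.02677 K/W
ΣR = 0.7456 K/W
ΔT = Q·ΣR = 143 × 0.7456 = 106.6 K
Heat flows outward, so T_out = T_in − ΔT = 131 − 106.6 = 24.4 °C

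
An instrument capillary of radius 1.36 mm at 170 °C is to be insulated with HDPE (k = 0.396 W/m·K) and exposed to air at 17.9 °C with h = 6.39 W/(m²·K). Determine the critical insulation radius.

r_cr = 6.20 cm

For a cylinder, r_cr = k_ins/h = 0.396/6.39 = 0.0620 m = 6.20 cm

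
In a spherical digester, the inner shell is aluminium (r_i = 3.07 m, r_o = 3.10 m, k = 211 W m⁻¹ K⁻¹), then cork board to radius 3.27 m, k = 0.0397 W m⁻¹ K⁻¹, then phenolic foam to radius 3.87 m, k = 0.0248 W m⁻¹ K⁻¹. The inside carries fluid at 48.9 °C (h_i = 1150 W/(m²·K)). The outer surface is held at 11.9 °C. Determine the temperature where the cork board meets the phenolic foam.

T = 42.2 °C

Series thermal resistances, inner to outer:
  R_conv,in = 1/(4πr²h) = 1/(4π·3.07²·1150) = 7.342×10^-6 K/W
  R_aluminium = (1/3.07 − 1/3.10)/(4πk) = 0.003152/(4π·211) = 1.189×10^-6 K/W
  R_cork board = (1/3.10 − 1/3.27)/(4πk) = 0.01677/(4π·0.0397) = 0.03362 K/W
  R_phenolic foam = (1/3.27 − 1/3.87)/(4πk) = 0.04741/(4π·0.0248) = 0.1521 K/W
ΣR = 7.342×10^-6 + 1.189×10^-6 + 0.03362 + 0.1521 = 0.1857 K/W
Q = ΔT/ΣR = (48.9 °C − 11.9 °C)/0.1857 = 199.2 W
From the inner boundary to the cork board/phenolic foam interface, ΣR_partial = 0.03363 K/W.
T_interface = T_in − Q·ΣR_partial = 48.9 °C − (199.2)(0.03363) = 42.2 °C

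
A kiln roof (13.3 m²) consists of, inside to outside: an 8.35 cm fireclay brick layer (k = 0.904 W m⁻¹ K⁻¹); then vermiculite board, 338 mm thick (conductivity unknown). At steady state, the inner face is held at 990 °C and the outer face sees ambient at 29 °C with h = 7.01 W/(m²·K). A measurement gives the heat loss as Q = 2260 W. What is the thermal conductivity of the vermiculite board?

k = 0.0624 W/m·K

ΣR = ΔT/Q = |990 − 29|/2260 = 0.4252 K/W
Known resistances:
  R_fireclay brick = L/(kA) = 0.0835/(0.904·13.3) = 0.006945 K/W
  R_conv,out = 1/(hA) = 1/(7.01·13.3) = 0.01073 K/W
R_vermiculite board = ΣR − ΣR_known = 0.4252 − 0.01767 = 0.4075 K/W
L/(kA) = 0.4075 ⇒ k = 0.338/(0.4075·13.3) = 0.0624 W/m·K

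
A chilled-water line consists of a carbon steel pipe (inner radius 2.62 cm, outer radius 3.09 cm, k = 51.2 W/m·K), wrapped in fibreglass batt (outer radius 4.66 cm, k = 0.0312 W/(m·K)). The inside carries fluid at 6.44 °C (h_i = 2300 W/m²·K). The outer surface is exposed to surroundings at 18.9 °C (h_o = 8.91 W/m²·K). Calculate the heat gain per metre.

Q' = 5.02 W/m

Resistance network (inner→outer):
  R'_conv,in = 1/(2πr h) = 1/(2π·0.0262·2300) = 0.002641 m·K/W
  R'_carbon steel = ln(0.0309/0.0262)/(2πk) = 0.1650/(2π·51.2) = 5.129×10^-4 m·K/W
  R'_fibreglass batt = ln(0.0466/0.0309)/(2πk) = 0.4108/(2π·0.0312) = 2.096 m·K/W
  R'_conv,out = 1/(2πr h) = 1/(2π·0.0466·8.91) = 0.3833 m·K/W
ΣR = 0.002641 + 5.129×10^-4 + 2.096 + 0.3833 = 2.482 m·K/W
Q' = ΔT/ΣR = (6.44 °C − 18.9 °C)/2.482 = -5.02 W/m
(Negative Q' ⇒ heat flows inward; heat gain = 5.02 W/m.)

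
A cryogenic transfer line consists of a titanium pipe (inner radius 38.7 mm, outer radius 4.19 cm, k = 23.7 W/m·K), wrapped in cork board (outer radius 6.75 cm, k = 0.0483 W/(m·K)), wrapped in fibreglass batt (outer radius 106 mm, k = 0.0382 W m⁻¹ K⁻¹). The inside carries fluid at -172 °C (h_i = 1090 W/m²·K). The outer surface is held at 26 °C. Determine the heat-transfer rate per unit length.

Treat each layer as a resistance in series:
  R'_conv,in = 1/(2πr h) = 1/(2π·0.0387·1090) = 0.003773 m·K/W
  R'_titanium = ln(0.0419/0.0387)/(2πk) = 0.07945/(2π·23.7) = 5.335×10^-4 m·K/W
  R'_cork board = ln(0.0675/0.0419)/(2πk) = 0.4768/(2π·0.0483) = 1.571 m·K/W
  R'_fibreglass batt = ln(0.106/0.0675)/(2πk) = 0.4513/(2π·0.0382) = 1.880 m·K/W
ΣR = 0.003773 + 5.335×10^-4 + 1.571 + 1.880 = 3.455 m·K/W
Q' = ΔT/ΣR = (-172 °C − 26 °C)/3.455 = -57.3 W/m
(Negative Q' ⇒ heat flows inward; heat gain = 57.3 W/m.)

Q' = 57.3 W/m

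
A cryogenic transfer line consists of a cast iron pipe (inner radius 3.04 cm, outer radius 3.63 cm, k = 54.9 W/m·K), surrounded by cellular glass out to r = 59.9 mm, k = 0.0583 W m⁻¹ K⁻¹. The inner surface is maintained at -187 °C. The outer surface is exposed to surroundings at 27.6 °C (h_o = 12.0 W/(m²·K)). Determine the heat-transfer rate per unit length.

Resistance network (inner→outer):
  R'_cast iron = ln(0.0363/0.0304)/(2πk) = 0.1774/(2π·54.9) = 5.142×10^-4 m·K/W
  R'_cellular glass = ln(0.0599/0.0363)/(2πk) = 0.5009/(2π·0.0583) = 1.367 m·K/W
  R'_conv,out = 1/(2πr h) = 1/(2π·0.0599·12.0) = 0.2214 m·K/W
ΣR = 5.142×10^-4 + 1.367 + 0.2214 = 1.589 m·K/W
Q' = ΔT/ΣR = (-187 °C − 27.6 °C)/1.589 = -135 W/m
(Negative Q' ⇒ heat flows inward; heat gain = 135 W/m.)

Q' = 135 W/m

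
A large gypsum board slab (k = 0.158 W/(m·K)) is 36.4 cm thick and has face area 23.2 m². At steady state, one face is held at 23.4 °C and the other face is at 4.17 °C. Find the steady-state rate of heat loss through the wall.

Q = 194 W

Q = kA·ΔT/L = 0.158 × 23.2 × |23.4 °C − 4.17 °C| / 0.364 = 194 W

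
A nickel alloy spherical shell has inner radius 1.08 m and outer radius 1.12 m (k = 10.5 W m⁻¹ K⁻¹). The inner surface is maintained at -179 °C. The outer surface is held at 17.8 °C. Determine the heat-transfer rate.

Q = 4πk·ΔT/(1/r₁ − 1/r₂) = 4π × 10.5 × 196.8 / (1/1.08 − 1/1.12) = 7.85×10^5 W

Q = 7.85×10^5 W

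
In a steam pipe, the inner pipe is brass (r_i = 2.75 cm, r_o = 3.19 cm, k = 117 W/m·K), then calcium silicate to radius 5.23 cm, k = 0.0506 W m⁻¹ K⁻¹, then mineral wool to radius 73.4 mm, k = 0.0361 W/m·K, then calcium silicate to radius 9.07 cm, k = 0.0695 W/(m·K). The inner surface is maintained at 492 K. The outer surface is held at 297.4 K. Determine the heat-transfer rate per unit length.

Resistance network (inner→outer):
  R'_brass = ln(0.0319/0.0275)/(2πk) = 0.1484/(2π·117) = 2.019×10^-4 m·K/W
  R'_calcium silicate = ln(0.0523/0.0319)/(2πk) = 0.4944/(2π·0.0506) = 1.555 m·K/W
  R'_mineral wool = ln(0.0734/0.0523)/(2πk) = 0.3389/(2π·0.0361) = 1.494 m·K/W
  R'_calcium silicate = ln(0.0907/0.0734)/(2πk) = 0.2116/(2π·0.0695) = 0.4846 m·K/W
ΣR = 2.019×10^-4 + 1.555 + 1.494 + 0.4846 = 3.534 m·K/W
Q' = ΔT/ΣR = (492 K − 297.4 K)/3.534 = 55.1 W/m

Q' = 55.1 W/m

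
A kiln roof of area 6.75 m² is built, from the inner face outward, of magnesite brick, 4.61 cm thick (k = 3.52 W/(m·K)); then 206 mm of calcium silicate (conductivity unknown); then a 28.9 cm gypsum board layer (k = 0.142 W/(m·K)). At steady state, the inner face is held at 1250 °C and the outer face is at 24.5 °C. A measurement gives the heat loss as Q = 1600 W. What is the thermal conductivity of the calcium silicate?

ΣR = ΔT/Q = |1250 − 24.5|/1600 = 0.7659 K/W
Known resistances:
  R_magnesite brick = L/(kA) = 0.0461/(3.52·6.75) = 0.001940 K/W
  R_gypsum board = L/(kA) = 0.289/(0.142·6.75) = 0.3015 K/W
R_calcium silicate = ΣR − ΣR_known = 0.7659 − 0.3034 = 0.4625 K/W
L/(kA) = 0.4625 ⇒ k = 0.206/(0.4625·6.75) = 0.0660 W/m·K

k = 0.0660 W/m·K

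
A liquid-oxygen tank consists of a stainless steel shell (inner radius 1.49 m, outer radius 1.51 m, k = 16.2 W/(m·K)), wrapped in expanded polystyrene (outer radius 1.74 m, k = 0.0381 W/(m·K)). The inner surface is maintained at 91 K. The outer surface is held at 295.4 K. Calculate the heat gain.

Q = 1120 W

Resistance network (inner→outer):
  R_stainless steel = (1/1.49 − 1/1.51)/(4πk) = 0.008889/(4π·16.2) = 4.367×10^-5 K/W
  R_expanded polystyrene = (1/1.51 − 1/1.74)/(4πk) = 0.08754/(4π·0.0381) = 0.1828 K/W
ΣR = 4.367×10^-5 + 0.1828 = 0.1828 K/W
Q = ΔT/ΣR = (91 K − 295.4 K)/0.1828 = -1120 W
(Negative Q ⇒ heat flows inward; heat gain = 1120 W.)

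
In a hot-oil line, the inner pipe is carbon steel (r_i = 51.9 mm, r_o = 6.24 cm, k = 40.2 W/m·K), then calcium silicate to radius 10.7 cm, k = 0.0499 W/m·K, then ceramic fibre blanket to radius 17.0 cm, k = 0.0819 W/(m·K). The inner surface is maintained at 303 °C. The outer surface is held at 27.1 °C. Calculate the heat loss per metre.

Resistance network (inner→outer):
  R'_carbon steel = ln(0.0624/0.0519)/(2πk) = 0.1842/(2π·40.2) = 7.294×10^-4 m·K/W
  R'_calcium silicate = ln(0.107/0.0624)/(2πk) = 0.5393/(2π·0.0499) = 1.720 m·K/W
  R'_ceramic fibre blanket = ln(0.170/0.107)/(2πk) = 0.4630/(2π·0.0819) = 0.8997 m·K/W
ΣR = 7.294×10^-4 + 1.720 + 0.8997 = 2.620 m·K/W
Q' = ΔT/ΣR = (303 °C − 27.1 °C)/2.620 = 105 W/m

Q' = 105 W/m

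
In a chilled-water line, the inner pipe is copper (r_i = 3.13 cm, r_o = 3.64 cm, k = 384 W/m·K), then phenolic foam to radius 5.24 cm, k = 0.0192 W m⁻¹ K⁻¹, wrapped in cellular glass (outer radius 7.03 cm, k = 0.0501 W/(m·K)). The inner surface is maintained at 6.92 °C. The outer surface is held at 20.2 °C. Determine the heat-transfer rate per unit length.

Q' = 3.36 W/m

Treat each layer as a resistance in series:
  R'_copper = ln(0.0364/0.0313)/(2πk) = 0.1510/(2π·384) = 6.256×10^-5 m·K/W
  R'_phenolic foam = ln(0.0524/0.0364)/(2πk) = 0.3643/(2π·0.0192) = 3.020 m·K/W
  R'_cellular glass = ln(0.0703/0.0524)/(2πk) = 0.2939/(2π·0.0501) = 0.9335 m·K/W
ΣR = 6.256×10^-5 + 3.020 + 0.9335 = 3.954 m·K/W
Q' = ΔT/ΣR = (6.92 °C − 20.2 °C)/3.954 = -3.36 W/m
(Negative Q' ⇒ heat flows inward; heat gain = 3.36 W/m.)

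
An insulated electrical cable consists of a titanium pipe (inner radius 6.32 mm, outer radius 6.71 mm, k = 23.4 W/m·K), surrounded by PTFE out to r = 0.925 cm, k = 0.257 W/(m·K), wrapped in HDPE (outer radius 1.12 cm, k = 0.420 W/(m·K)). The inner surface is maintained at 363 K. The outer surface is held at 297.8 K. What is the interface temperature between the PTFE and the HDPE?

Series thermal resistances, inner to outer:
  R'_titanium = ln(0.00671/0.00632)/(2πk) = 0.05988/(2π·23.4) = 4.073×10^-4 m·K/W
  R'_PTFE = ln(0.00925/0.00671)/(2πk) = 0.3210/(2π·0.257) = 0.1988 m·K/W
  R'_HDPE = ln(0.0112/0.00925)/(2πk) = 0.1913/(2π·0.420) = 0.07249 m·K/W
ΣR = 4.073×10^-4 + 0.1988 + 0.07249 = 0.2717 m·K/W
Q' = ΔT/ΣR = (363 K − 297.8 K)/0.2717 = 240.0 W/m
From the inner boundary to the PTFE/HDPE interface, ΣR_partial = 0.1992 m·K/W.
T_interface = T_in − Q'·ΣR_partial = 363 K − (240.0)(0.1992) = 315.2 K

T = 315.2 K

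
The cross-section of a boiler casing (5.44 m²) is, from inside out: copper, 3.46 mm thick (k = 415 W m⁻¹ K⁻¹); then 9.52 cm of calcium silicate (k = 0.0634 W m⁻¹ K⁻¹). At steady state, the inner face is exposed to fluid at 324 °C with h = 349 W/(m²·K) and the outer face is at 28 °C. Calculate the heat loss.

Q = 1070 W

Resistance network (inner→outer):
  R_conv,in = 1/(hA) = 1/(349·5.44) = 5.267×10^-4 K/W
  R_copper = L/(kA) = 0.00346/(415·5.44) = 1.533×10^-6 K/W
  R_calcium silicate = L/(kA) = 0.0952/(0.0634·5.44) = 0.2760 K/W
ΣR = 5.267×10^-4 + 1.533×10^-6 + 0.2760 = 0.2765 K/W
Q = ΔT/ΣR = (324 °C − 28 °C)/0.2765 = 1070 W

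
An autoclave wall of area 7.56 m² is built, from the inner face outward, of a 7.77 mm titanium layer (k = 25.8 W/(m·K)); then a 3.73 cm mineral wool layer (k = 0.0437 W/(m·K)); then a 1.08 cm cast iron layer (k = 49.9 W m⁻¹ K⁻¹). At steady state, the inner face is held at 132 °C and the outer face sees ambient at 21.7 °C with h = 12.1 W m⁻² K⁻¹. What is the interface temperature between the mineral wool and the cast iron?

Treat each layer as a resistance in series:
  R_titanium = L/(kA) = 0.00777/(25.8·7.56) = 3.984×10^-5 K/W
  R_mineral wool = L/(kA) = 0.0373/(0.0437·7.56) = 0.1129 K/W
  R_cast iron = L/(kA) = 0.0108/(49.9·7.56) = 2.863×10^-5 K/W
  R_conv,out = 1/(hA) = 1/(12.1·7.56) = 0.01093 K/W
ΣR = 3.984×10^-5 + 0.1129 + 2.863×10^-5 + 0.01093 = 0.1239 K/W
Q = ΔT/ΣR = (132 °C − 21.7 °C)/0.1239 = 890.2 W
From the inner boundary to the mineral wool/cast iron interface, ΣR_partial = 0.1129 K/W.
T_interface = T_in − Q·ΣR_partial = 132 °C − (890.2)(0.1129) = 31.5 °C

T = 31.5 °C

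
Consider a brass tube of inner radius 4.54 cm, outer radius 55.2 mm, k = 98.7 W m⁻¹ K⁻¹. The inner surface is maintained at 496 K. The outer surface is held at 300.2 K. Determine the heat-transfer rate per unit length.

Q' = 621 kW/m

Q' = 2πk·ΔT/ln(r₂/r₁) = 2π × 98.7 × 195.8 / ln(0.0552/0.0454) = 6.21×10^5 W/m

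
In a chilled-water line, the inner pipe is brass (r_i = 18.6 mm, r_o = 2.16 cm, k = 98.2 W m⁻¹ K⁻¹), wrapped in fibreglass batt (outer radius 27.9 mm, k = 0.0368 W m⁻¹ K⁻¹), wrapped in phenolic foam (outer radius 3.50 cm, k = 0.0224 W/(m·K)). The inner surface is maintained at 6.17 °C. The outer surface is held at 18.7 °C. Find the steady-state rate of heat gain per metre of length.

Treat each layer as a resistance in series:
  R'_brass = ln(0.0216/0.0186)/(2πk) = 0.1495/(2π·98.2) = 2.423×10^-4 m·K/W
  R'_fibreglass batt = ln(0.0279/0.0216)/(2πk) = 0.2559/(2π·0.0368) = 1.107 m·K/W
  R'_phenolic foam = ln(0.0350/0.0279)/(2πk) = 0.2267/(2π·0.0224) = 1.611 m·K/W
ΣR = 2.423×10^-4 + 1.107 + 1.611 = 2.718 m·K/W
Q' = ΔT/ΣR = (6.17 °C − 18.7 °C)/2.718 = -4.61 W/m
(Negative Q' ⇒ heat flows inward; heat gain = 4.61 W/m.)

Q' = 4.61 W/m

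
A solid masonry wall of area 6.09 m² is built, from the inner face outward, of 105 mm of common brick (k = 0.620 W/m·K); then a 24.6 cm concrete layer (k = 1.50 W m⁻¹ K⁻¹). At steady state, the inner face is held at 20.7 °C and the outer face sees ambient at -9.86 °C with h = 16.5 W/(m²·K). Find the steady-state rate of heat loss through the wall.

Treat each layer as a resistance in series:
  R_common brick = L/(kA) = 0.105/(0.620·6.09) = 0.02781 K/W
  R_concrete = L/(kA) = 0.246/(1.50·6.09) = 0.02693 K/W
  R_conv,out = 1/(hA) = 1/(16.5·6.09) = 0.009952 K/W
ΣR = 0.02781 + 0.02693 + 0.009952 = 0.06469 K/W
Q = ΔT/ΣR = (20.7 °C − -9.86 °C)/0.06469 = 472 W

Q = 472 W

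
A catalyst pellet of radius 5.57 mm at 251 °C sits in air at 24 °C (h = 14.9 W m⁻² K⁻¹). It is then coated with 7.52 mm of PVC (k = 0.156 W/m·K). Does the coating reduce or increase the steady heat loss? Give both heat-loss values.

Critical radius for a sphere: r_cr = 2k/h = 0.0209 m = 2.09 cm.
Outer radius after coating: r₂ = 0.00557 + 0.00752 = 0.01309 m.
Since r₁ < r_cr and r₂ ≤ r_cr, the coating moves toward the maximum at r_cr — heat loss rises.
Bare: R = 1/(4πr₁²h) = 172.1 K/W; Q = 227/172.1 = 1.32 W.
Coated: R = R_cond + R_conv = 83.78 K/W; Q = 227/83.78 = 2.71 W.

increases: 1.32 → 2.71 W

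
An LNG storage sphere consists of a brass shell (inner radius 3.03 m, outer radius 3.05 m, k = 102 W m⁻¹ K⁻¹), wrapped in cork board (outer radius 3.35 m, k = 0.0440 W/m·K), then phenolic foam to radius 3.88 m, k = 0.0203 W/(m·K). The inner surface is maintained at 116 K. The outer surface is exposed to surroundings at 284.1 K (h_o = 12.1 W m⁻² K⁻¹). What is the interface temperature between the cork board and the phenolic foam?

Resistance network (inner→outer):
  R_brass = (1/3.03 − 1/3.05)/(4πk) = 0.002164/(4π·102) = 1.688×10^-6 K/W
  R_cork board = (1/3.05 − 1/3.35)/(4πk) = 0.02936/(4π·0.0440) = 0.05310 K/W
  R_phenolic foam = (1/3.35 − 1/3.88)/(4πk) = 0.04078/(4π·0.0203) = 0.1598 K/W
  R_conv,out = 1/(4πr²h) = 1/(4π·3.88²·12.1) = 4.369×10^-4 K/W
ΣR = 1.688×10^-6 + 0.05310 + 0.1598 + 4.369×10^-4 = 0.2133 K/W
Q = ΔT/ΣR = (116 K − 284.1 K)/0.2133 = -788.1 W
From the inner boundary to the cork board/phenolic foam interface, ΣR_partial = 0.05310 K/W.
T_interface = T_in − Q·ΣR_partial = 116 K − (-788.1)(0.05310) = 158 K

T = 158 K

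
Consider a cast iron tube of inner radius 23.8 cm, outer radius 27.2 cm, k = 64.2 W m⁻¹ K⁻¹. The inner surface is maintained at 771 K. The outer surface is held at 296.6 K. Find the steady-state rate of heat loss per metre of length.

Q' = 2πk·ΔT/ln(r₂/r₁) = 2π × 64.2 × 474.4 / ln(0.272/0.238) = 1.43×10^6 W/m

Q' = 1430 kW/m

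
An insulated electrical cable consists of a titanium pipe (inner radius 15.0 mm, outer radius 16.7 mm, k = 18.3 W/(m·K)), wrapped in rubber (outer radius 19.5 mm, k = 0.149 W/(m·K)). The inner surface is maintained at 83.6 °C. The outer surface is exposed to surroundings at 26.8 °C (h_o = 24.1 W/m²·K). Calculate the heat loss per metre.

Series thermal resistances, inner to outer:
  R'_titanium = ln(0.0167/0.0150)/(2πk) = 0.1074/(2π·18.3) = 9.337×10^-4 m·K/W
  R'_rubber = ln(0.0195/0.0167)/(2πk) = 0.1550/(2π·0.149) = 0.1656 m·K/W
  R'_conv,out = 1/(2πr h) = 1/(2π·0.0195·24.1) = 0.3387 m·K/W
ΣR = 9.337×10^-4 + 0.1656 + 0.3387 = 0.5052 m·K/W
Q' = ΔT/ΣR = (83.6 °C − 26.8 °C)/0.5052 = 112 W/m

Q' = 112 W/m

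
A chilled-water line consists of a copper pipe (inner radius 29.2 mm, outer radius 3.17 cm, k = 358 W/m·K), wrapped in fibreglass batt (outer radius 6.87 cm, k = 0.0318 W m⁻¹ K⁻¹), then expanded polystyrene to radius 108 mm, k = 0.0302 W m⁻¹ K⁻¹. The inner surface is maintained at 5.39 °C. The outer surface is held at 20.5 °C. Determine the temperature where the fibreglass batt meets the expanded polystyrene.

Series thermal resistances, inner to outer:
  R'_copper = ln(0.0317/0.0292)/(2πk) = 0.08215/(2π·358) = 3.652×10^-5 m·K/W
  R'_fibreglass batt = ln(0.0687/0.0317)/(2πk) = 0.7734/(2π·0.0318) = 3.871 m·K/W
  R'_expanded polystyrene = ln(0.108/0.0687)/(2πk) = 0.4524/(2π·0.0302) = 2.384 m·K/W
ΣR = 3.652×10^-5 + 3.871 + 2.384 = 6.255 m·K/W
Q' = ΔT/ΣR = (5.39 °C − 20.5 °C)/6.255 = -2.416 W/m
From the inner boundary to the fibreglass batt/expanded polystyrene interface, ΣR_partial = 3.871 m·K/W.
T_interface = T_in − Q'·ΣR_partial = 5.39 °C − (-2.416)(3.871) = 14.7 °C

T = 14.7 °C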